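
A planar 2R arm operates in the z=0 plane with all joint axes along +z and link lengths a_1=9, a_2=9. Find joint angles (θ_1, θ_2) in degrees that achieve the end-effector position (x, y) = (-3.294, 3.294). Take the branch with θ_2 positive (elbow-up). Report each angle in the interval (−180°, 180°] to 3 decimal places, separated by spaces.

cos θ_2 = (21.7009−9²−9²)/(2·9·9) = -0.8660; θ_2 = 150.0021° (elbow-up)
β = atan2(3.2940,-3.2940) = 135.0000°; ψ = atan2(4.4997,1.2056) = 75.0011°
θ_1 = β − ψ = 59.9989°

59.999 150.002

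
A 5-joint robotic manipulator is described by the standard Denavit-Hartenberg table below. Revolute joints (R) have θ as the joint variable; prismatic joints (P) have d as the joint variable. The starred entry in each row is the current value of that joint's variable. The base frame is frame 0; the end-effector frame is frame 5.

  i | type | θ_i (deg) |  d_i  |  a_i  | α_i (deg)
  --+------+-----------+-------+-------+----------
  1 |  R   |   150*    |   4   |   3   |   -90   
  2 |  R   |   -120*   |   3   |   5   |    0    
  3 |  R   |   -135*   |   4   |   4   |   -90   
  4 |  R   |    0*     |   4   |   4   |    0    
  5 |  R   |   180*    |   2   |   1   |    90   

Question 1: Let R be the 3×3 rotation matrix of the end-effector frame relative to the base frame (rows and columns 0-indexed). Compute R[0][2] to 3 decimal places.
0.500

End-effector z-axis (col 2 of R) = (0.5000,0.8660,-0.0000)
R[0][2] = 0.5000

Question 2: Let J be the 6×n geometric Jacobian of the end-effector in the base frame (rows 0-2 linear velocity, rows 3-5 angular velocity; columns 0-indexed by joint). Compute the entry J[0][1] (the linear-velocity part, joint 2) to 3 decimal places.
axis z_1 = (-0.5000,-0.8660,0.0000); lever o_n−o_1 = (5.2532,-11.1158,-0.8784)
cross product → J_v[:, 1] = (0.7608,-0.4392,10.1073)
J_ω[:, 1] = z_1
entry J[0][1] = 0.7608

0.761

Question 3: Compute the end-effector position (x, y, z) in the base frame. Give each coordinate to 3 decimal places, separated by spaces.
after link 1: o_1 = (-2.5981, 1.5000, 4.0000)
after link 2: o_2 = (-1.9330, -2.3481, 8.3301)
after link 3: o_3 = (-3.0364, -6.3298, 4.4664)
after link 4: o_4 = (1.2062, -8.7793, 1.6380)
after link 5: o_5 = (2.6551, -9.6158, 3.1216)

2.655 -9.616 3.122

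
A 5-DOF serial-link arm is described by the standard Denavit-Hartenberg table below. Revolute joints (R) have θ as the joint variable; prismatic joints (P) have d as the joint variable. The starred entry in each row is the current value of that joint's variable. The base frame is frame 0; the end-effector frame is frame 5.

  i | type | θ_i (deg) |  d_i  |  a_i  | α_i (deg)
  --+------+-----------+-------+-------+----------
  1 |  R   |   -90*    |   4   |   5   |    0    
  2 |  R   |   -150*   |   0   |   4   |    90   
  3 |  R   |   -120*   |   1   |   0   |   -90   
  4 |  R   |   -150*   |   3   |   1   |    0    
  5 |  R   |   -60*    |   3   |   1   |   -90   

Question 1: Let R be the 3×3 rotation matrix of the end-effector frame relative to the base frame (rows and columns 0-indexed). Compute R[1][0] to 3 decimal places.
End-effector x-axis (col 0 of R) = (-0.6495,0.1250,0.7500)
R[1][0] = 0.1250

0.125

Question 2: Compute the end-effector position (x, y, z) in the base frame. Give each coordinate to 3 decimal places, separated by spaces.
after link 1: o_1 = (0.0000, -5.0000, 4.0000)
after link 2: o_2 = (-2.0000, -1.5359, 4.0000)
after link 3: o_3 = (-1.1340, -1.0359, 4.0000)
after link 4: o_4 = (-2.2165, 1.8391, 3.2500)
after link 5: o_5 = (-4.1651, 4.2141, 2.5000)

-4.165 4.214 2.500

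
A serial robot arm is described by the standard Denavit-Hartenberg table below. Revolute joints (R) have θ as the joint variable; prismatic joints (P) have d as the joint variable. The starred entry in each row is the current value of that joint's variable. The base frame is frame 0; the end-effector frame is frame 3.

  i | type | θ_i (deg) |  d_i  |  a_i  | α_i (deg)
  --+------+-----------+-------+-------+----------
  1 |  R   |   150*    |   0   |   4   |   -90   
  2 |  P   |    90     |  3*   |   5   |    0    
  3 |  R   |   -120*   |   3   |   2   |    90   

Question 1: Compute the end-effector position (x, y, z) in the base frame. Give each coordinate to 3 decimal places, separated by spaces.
after link 1: o_1 = (-3.4641, 2.0000, 0.0000)
after link 2: o_2 = (-4.9641, -0.5981, -5.0000)
after link 3: o_3 = (-7.9641, -2.3301, -4.0000)

-7.964 -2.330 -4.000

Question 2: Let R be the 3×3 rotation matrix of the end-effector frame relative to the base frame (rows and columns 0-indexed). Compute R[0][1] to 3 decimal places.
End-effector y-axis (col 1 of R) = (-0.5000,-0.8660,0.0000)
R[0][1] = -0.5000

-0.500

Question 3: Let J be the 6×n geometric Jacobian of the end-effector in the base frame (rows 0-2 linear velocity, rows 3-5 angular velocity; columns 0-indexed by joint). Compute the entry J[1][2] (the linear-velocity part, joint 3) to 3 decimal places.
axis z_2 = (-0.5000,-0.8660,0.0000); lever o_n−o_2 = (-3.0000,-1.7321,1.0000)
cross product → J_v[:, 2] = (-0.8660,0.5000,-1.7321)
J_ω[:, 2] = z_2
entry J[1][2] = 0.5000

0.500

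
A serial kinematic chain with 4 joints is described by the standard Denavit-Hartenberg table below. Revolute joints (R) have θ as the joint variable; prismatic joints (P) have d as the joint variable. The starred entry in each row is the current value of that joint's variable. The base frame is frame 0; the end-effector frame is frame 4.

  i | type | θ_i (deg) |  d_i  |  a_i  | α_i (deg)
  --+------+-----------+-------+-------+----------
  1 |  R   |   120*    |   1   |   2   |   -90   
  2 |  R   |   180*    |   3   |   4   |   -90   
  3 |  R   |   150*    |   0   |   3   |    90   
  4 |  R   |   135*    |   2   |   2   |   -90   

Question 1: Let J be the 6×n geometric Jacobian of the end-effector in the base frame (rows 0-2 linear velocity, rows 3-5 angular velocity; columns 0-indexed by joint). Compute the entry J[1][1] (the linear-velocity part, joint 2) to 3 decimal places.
axis z_1 = (-0.8660,-0.5000,0.0000); lever o_n−o_1 = (1.4019,-3.3783,1.4142)
cross product → J_v[:, 1] = (-0.7071,1.2247,3.6267)
J_ω[:, 1] = z_1
entry J[1][1] = 1.2247

1.225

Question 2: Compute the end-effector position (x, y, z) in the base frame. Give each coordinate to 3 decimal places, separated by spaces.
0.402 -1.646 2.414

after link 1: o_1 = (-1.0000, 1.7321, 1.0000)
after link 2: o_2 = (-1.5981, -3.2321, 1.0000)
after link 3: o_3 = (-1.5981, -0.2321, 1.0000)
after link 4: o_4 = (0.4019, -1.6463, 2.4142)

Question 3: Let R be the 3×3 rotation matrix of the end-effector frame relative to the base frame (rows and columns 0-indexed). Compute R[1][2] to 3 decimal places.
-0.707

End-effector z-axis (col 2 of R) = (-0.0000,-0.7071,-0.7071)
R[1][2] = -0.7071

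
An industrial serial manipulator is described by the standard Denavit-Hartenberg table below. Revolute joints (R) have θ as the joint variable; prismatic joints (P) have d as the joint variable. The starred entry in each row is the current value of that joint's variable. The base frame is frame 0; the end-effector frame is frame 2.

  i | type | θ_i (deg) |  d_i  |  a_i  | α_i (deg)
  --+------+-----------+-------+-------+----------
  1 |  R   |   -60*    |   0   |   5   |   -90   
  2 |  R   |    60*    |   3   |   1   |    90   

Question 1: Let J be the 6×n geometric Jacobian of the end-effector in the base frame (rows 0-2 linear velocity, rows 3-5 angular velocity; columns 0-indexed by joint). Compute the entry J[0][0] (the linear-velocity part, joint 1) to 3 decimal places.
axis z_0 = ẑ; lever o_n−o_0 = (5.3481,-3.2631,-0.8660)
cross product → J_v[:, 0] = (3.2631,5.3481,-0.0000)
J_ω[:, 0] = z_0
entry J[0][0] = 3.2631

3.263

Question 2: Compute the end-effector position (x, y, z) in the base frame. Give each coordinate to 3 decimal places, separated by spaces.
5.348 -3.263 -0.866

after link 1: o_1 = (2.5000, -4.3301, 0.0000)
after link 2: o_2 = (5.3481, -3.2631, -0.8660)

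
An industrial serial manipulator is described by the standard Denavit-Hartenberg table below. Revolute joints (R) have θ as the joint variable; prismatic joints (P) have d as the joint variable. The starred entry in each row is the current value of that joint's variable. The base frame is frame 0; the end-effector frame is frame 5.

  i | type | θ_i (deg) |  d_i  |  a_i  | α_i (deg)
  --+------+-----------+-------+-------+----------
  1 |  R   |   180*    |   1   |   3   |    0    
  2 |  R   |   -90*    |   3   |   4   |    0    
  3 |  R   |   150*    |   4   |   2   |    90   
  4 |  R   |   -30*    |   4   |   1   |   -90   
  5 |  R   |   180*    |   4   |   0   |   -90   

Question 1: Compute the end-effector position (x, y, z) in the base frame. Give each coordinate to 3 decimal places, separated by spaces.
after link 1: o_1 = (-3.0000, 0.0000, 1.0000)
after link 2: o_2 = (-3.0000, 4.0000, 4.0000)
after link 3: o_3 = (-4.0000, 2.2679, 8.0000)
after link 4: o_4 = (-7.8971, 3.5179, 7.5000)
after link 5: o_5 = (-8.8971, 1.7859, 10.9641)

-8.897 1.786 10.964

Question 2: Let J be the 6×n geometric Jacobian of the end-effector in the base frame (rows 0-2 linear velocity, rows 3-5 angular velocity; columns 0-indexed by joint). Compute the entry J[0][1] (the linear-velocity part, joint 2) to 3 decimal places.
-1.786

axis z_1 = (0.0000,0.0000,1.0000); lever o_n−o_1 = (-5.8971,1.7859,9.9641)
cross product → J_v[:, 1] = (-1.7859,-5.8971,0.0000)
J_ω[:, 1] = z_1
entry J[0][1] = -1.7859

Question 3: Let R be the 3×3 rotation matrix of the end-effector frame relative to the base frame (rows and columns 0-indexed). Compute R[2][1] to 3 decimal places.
End-effector y-axis (col 1 of R) = (0.2500,0.4330,-0.8660)
R[2][1] = -0.8660

-0.866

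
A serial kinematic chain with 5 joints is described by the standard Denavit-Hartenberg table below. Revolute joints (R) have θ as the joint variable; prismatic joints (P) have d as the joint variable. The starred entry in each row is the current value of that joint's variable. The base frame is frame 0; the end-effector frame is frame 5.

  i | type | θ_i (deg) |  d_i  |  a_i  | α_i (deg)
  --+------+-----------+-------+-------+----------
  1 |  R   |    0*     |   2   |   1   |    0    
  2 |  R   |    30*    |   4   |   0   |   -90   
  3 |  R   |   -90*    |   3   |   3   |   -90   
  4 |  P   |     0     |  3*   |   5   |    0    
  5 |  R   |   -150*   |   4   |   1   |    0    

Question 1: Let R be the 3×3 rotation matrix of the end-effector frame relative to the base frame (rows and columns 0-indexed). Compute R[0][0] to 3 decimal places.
End-effector x-axis (col 0 of R) = (-0.2500,0.4330,-0.8660)
R[0][0] = -0.2500

-0.250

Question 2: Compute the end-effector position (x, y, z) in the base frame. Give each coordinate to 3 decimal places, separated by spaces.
after link 1: o_1 = (1.0000, 0.0000, 2.0000)
after link 2: o_2 = (1.0000, 0.0000, 6.0000)
after link 3: o_3 = (-0.5000, 2.5981, 9.0000)
after link 4: o_4 = (2.0981, 4.0981, 14.0000)
after link 5: o_5 = (5.3122, 6.5311, 13.1340)

5.312 6.531 13.134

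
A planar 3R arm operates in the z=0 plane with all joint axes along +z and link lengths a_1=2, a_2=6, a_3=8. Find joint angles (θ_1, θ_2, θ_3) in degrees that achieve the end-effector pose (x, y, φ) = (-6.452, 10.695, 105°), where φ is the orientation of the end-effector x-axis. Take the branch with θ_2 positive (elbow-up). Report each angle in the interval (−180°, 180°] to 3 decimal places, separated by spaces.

45.007 119.990 -59.997

wrist centre = target − a_3·(cos φ, sin φ) = (-4.3814, 2.9676)
cos θ_2 = (28.0037−2²−6²)/(2·2·6) = -0.4998; θ_2 = 119.9898° (elbow-up)
β = atan2(2.9676,-4.3814) = 145.8899°; ψ = atan2(5.1967,-0.9991) = 100.8825°
θ_1 = β − ψ = 45.0074°
θ_3 = φ − θ_1 − θ_2 = -59.9972° (wrapped to (-180°,180°])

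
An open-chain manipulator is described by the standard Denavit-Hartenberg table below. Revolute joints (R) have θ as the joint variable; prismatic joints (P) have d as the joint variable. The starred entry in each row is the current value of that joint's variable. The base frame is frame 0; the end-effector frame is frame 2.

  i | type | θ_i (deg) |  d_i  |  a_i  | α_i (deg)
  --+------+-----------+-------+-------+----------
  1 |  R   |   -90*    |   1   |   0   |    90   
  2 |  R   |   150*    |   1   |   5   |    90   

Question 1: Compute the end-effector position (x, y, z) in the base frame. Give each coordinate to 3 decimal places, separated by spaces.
-1.000 4.330 3.500

after link 1: o_1 = (0.0000, 0.0000, 1.0000)
after link 2: o_2 = (-1.0000, 4.3301, 3.5000)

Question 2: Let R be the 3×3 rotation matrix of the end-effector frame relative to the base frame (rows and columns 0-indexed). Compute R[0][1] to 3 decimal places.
End-effector y-axis (col 1 of R) = (-1.0000,-0.0000,0.0000)
R[0][1] = -1.0000

-1.000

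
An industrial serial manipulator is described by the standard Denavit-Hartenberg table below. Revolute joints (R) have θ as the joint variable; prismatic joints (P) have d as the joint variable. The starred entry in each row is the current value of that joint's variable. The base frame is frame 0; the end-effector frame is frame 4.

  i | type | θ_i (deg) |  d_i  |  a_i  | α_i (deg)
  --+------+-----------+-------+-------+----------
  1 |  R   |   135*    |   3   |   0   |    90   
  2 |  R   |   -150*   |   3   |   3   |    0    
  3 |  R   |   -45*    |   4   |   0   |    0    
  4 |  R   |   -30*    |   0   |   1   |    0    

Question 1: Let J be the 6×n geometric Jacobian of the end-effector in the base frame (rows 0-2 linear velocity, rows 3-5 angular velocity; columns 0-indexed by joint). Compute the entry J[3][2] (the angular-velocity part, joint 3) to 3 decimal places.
axis z_2 = (0.7071,0.7071,0.0000); lever o_n−o_2 = (3.3284,2.3284,0.7071)
cross product → J_v[:, 2] = (0.5000,-0.5000,-0.7071)
J_ω[:, 2] = z_2
entry J[3][2] = 0.7071

0.707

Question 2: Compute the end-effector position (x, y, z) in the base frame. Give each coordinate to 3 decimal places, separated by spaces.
after link 1: o_1 = (0.0000, 0.0000, 3.0000)
after link 2: o_2 = (3.9584, 0.2842, 1.5000)
after link 3: o_3 = (6.7869, 3.1126, 1.5000)
after link 4: o_4 = (7.2869, 2.6126, 2.2071)

7.287 2.613 2.207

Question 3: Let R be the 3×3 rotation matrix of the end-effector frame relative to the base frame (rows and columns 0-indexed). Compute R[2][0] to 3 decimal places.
End-effector x-axis (col 0 of R) = (0.5000,-0.5000,0.7071)
R[2][0] = 0.7071

0.707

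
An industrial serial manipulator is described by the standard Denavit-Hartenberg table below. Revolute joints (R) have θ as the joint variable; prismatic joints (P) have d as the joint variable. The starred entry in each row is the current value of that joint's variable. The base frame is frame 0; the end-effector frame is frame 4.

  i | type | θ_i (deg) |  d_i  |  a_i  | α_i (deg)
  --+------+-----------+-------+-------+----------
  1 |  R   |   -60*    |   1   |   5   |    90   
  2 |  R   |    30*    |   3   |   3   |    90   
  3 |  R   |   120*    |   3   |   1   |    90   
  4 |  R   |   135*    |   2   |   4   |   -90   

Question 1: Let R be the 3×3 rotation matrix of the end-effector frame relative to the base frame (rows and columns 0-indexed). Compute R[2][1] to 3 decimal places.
-0.433

End-effector y-axis (col 1 of R) = (0.0580,0.8995,-0.4330)
R[2][1] = -0.4330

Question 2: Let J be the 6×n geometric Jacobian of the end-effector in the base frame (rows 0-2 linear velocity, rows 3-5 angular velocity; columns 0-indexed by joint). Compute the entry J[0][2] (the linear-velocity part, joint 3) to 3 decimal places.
-2.039

axis z_2 = (0.2500,-0.4330,-0.8660); lever o_n−o_2 = (3.1083,-4.2167,-3.7244)
cross product → J_v[:, 2] = (-2.0391,-1.7607,0.2917)
J_ω[:, 2] = z_2
entry J[0][2] = -2.0391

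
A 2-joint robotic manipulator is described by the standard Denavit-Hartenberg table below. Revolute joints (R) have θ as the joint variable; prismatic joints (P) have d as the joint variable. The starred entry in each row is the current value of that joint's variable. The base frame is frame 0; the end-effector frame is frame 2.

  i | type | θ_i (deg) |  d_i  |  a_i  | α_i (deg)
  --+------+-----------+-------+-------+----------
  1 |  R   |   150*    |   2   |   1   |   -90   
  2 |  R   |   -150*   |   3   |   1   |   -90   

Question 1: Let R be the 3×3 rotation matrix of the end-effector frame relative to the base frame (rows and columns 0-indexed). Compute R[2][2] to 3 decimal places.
0.866

End-effector z-axis (col 2 of R) = (-0.4330,0.2500,0.8660)
R[2][2] = 0.8660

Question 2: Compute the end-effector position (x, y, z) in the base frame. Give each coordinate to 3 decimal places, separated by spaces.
after link 1: o_1 = (-0.8660, 0.5000, 2.0000)
after link 2: o_2 = (-1.6160, -2.5311, 2.5000)

-1.616 -2.531 2.500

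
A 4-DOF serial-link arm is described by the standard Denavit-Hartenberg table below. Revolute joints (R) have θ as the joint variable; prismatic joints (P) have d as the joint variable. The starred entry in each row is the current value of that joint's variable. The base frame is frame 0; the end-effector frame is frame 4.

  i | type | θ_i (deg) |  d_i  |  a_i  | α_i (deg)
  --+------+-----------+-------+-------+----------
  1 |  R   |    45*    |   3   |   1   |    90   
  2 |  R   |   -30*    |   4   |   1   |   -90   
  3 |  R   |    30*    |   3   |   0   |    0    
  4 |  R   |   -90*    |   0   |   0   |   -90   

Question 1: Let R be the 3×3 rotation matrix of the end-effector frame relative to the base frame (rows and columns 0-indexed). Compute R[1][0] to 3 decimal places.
-0.306

End-effector x-axis (col 0 of R) = (0.9186,-0.3062,-0.2500)
R[1][0] = -0.3062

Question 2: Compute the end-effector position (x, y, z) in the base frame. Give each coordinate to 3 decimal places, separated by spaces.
after link 1: o_1 = (0.7071, 0.7071, 3.0000)
after link 2: o_2 = (4.1479, -1.5089, 2.5000)
after link 3: o_3 = (5.2086, -0.4483, 5.0981)
after link 4: o_4 = (5.2086, -0.4483, 5.0981)

5.209 -0.448 5.098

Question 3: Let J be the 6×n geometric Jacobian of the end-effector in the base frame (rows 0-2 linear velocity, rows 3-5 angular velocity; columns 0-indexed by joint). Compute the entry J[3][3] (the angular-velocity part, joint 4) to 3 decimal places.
axis z_3 = (0.3536,0.3536,0.8660); lever o_n−o_3 = (0.0000,0.0000,0.0000)
cross product → J_v[:, 3] = (0.0000,0.0000,0.0000)
J_ω[:, 3] = z_3
entry J[3][3] = 0.3536

0.354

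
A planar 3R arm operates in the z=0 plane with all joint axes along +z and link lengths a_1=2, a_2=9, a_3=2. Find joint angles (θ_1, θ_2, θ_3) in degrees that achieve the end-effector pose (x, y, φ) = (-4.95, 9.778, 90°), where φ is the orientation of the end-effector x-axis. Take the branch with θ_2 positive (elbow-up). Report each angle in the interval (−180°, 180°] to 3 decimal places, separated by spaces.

wrist centre = target − a_3·(cos φ, sin φ) = (-4.9500, 7.7780)
cos θ_2 = (84.9998−2²−9²)/(2·2·9) = -0.0000; θ_2 = 90.0003° (elbow-up)
β = atan2(7.7780,-4.9500) = 122.4731°; ψ = atan2(9.0000,1.9999) = 77.4715°
θ_1 = β − ψ = 45.0016°
θ_3 = φ − θ_1 − θ_2 = -45.0019° (wrapped to (-180°,180°])

45.002 90.000 -45.002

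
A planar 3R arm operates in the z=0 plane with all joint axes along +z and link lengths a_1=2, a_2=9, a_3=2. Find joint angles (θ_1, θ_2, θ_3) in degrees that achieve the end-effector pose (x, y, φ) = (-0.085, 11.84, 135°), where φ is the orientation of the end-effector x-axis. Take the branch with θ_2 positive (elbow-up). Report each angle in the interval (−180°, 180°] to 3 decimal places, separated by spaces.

wrist centre = target − a_3·(cos φ, sin φ) = (1.3292, 10.4258)
cos θ_2 = (110.4638−2²−9²)/(2·2·9) = 0.7073; θ_2 = 44.9820° (elbow-up)
β = atan2(10.4258,1.3292) = 82.7344°; ψ = atan2(6.3620,8.3660) = 37.2515°
θ_1 = β − ψ = 45.4829°
θ_3 = φ − θ_1 − θ_2 = 44.5351° (wrapped to (-180°,180°])

45.483 44.982 44.535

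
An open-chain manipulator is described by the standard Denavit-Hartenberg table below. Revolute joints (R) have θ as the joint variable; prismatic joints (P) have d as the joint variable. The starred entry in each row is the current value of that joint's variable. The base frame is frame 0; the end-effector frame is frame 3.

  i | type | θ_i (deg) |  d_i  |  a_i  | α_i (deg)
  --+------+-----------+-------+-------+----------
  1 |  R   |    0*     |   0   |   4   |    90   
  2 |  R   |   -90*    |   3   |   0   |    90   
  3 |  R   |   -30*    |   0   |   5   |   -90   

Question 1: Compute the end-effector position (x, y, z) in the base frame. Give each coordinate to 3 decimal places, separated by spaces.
4.000 -0.500 -4.330

after link 1: o_1 = (4.0000, 0.0000, 0.0000)
after link 2: o_2 = (4.0000, -3.0000, 0.0000)
after link 3: o_3 = (4.0000, -0.5000, -4.3301)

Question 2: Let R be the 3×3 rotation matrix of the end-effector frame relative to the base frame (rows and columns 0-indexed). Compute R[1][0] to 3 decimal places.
0.500

End-effector x-axis (col 0 of R) = (0.0000,0.5000,-0.8660)
R[1][0] = 0.5000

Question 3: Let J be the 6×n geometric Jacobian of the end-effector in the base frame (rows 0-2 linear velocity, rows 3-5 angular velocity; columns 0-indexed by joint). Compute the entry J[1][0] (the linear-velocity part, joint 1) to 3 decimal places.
axis z_0 = ẑ; lever o_n−o_0 = (4.0000,-0.5000,-4.3301)
cross product → J_v[:, 0] = (0.5000,4.0000,-0.0000)
J_ω[:, 0] = z_0
entry J[1][0] = 4.0000

4.000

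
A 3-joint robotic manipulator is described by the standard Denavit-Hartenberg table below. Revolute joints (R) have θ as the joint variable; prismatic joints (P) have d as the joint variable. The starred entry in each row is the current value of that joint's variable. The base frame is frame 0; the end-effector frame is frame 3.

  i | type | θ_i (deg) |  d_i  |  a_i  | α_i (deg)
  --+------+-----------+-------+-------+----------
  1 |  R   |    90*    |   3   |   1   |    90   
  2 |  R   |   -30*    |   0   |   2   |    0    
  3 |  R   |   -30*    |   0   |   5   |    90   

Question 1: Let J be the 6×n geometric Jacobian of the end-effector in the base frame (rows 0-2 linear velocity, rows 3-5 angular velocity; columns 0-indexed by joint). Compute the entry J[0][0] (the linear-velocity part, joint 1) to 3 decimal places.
-5.232

axis z_0 = ẑ; lever o_n−o_0 = (0.0000,5.2321,-2.3301)
cross product → J_v[:, 0] = (-5.2321,0.0000,0.0000)
J_ω[:, 0] = z_0
entry J[0][0] = -5.2321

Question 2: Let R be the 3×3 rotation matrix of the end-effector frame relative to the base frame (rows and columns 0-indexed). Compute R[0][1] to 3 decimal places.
1.000

End-effector y-axis (col 1 of R) = (1.0000,-0.0000,0.0000)
R[0][1] = 1.0000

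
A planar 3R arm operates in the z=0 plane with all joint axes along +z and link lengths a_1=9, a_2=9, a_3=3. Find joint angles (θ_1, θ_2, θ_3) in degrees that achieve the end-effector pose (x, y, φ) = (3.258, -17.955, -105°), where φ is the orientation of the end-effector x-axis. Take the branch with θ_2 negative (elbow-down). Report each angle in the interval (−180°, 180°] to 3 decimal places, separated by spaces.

-45.000 -60.001 0.001

wrist centre = target − a_3·(cos φ, sin φ) = (4.0345, -15.0572)
cos θ_2 = (242.9968−9²−9²)/(2·9·9) = 0.5000; θ_2 = -60.0013° (elbow-down)
β = atan2(-15.0572,4.0345) = -75.0004°; ψ = atan2(-7.7943,13.4998) = -30.0007°
θ_1 = β − ψ = -44.9997°
θ_3 = φ − θ_1 − θ_2 = 0.0011° (wrapped to (-180°,180°])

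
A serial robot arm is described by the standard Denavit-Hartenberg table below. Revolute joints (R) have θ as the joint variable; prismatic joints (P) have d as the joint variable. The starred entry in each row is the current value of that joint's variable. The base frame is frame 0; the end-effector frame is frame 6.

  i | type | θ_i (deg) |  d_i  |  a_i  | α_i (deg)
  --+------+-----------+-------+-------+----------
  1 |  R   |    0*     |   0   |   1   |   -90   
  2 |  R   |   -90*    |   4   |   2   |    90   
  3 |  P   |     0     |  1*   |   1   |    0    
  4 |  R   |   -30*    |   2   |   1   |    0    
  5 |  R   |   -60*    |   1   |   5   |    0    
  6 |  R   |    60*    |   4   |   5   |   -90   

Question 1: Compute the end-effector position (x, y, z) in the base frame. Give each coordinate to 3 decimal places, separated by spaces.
-7.000 -4.000 8.196

after link 1: o_1 = (1.0000, 0.0000, 0.0000)
after link 2: o_2 = (1.0000, 4.0000, 2.0000)
after link 3: o_3 = (0.0000, 4.0000, 3.0000)
after link 4: o_4 = (-2.0000, 3.5000, 3.8660)
after link 5: o_5 = (-3.0000, -1.5000, 3.8660)
after link 6: o_6 = (-7.0000, -4.0000, 8.1962)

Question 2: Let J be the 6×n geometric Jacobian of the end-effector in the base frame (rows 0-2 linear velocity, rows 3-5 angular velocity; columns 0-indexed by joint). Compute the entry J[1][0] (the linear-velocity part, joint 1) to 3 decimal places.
axis z_0 = ẑ; lever o_n−o_0 = (-7.0000,-4.0000,8.1962)
cross product → J_v[:, 0] = (4.0000,-7.0000,0.0000)
J_ω[:, 0] = z_0
entry J[1][0] = -7.0000

-7.000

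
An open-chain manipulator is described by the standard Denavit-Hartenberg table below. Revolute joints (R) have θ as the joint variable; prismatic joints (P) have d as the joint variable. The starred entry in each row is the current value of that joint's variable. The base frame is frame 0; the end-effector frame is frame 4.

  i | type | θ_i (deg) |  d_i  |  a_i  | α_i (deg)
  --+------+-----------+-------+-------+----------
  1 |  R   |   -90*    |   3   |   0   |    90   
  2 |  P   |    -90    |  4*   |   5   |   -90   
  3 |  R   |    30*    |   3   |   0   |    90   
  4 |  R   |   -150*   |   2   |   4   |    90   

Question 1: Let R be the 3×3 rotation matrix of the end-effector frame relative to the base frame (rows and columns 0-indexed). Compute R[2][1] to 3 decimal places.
End-effector y-axis (col 1 of R) = (-0.8660,-0.0000,-0.5000)
R[2][1] = -0.5000

-0.500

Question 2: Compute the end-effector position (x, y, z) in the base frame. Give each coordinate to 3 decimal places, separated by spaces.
-7.464 -1.000 0.000

after link 1: o_1 = (0.0000, 0.0000, 3.0000)
after link 2: o_2 = (-4.0000, -0.0000, -2.0000)
after link 3: o_3 = (-4.0000, -3.0000, -2.0000)
after link 4: o_4 = (-7.4641, -1.0000, 0.0000)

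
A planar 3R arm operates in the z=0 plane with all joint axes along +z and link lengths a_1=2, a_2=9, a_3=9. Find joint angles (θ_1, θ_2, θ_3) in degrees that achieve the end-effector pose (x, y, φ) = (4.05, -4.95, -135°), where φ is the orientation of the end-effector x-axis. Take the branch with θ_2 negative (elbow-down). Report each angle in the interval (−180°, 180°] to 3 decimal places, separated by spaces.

wrist centre = target − a_3·(cos φ, sin φ) = (10.4140, 1.4140)
cos θ_2 = (110.4499−2²−9²)/(2·2·9) = 0.7069; θ_2 = -45.0134° (elbow-down)
β = atan2(1.4140,10.4140) = 7.7321°; ψ = atan2(-6.3655,8.3625) = -37.2781°
θ_1 = β − ψ = 45.0102°
θ_3 = φ − θ_1 − θ_2 = -134.9968° (wrapped to (-180°,180°])

45.010 -45.013 -134.997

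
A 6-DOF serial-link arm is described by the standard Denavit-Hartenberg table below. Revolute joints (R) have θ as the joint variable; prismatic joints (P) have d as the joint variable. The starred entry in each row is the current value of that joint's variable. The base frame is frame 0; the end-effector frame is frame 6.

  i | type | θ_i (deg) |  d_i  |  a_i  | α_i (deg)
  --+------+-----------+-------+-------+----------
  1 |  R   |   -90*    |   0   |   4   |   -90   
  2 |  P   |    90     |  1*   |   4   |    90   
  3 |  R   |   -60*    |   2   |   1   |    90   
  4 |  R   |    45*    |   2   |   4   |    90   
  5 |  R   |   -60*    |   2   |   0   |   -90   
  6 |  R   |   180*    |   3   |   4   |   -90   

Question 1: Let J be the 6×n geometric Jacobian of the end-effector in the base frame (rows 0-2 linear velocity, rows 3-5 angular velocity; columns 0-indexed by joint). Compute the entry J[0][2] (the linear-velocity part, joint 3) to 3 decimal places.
-3.198

axis z_2 = (0.0000,-1.0000,0.0000); lever o_n−o_2 = (-8.3886,-3.8371,3.1983)
cross product → J_v[:, 2] = (-3.1983,-0.0000,-8.3886)
J_ω[:, 2] = z_2
entry J[0][2] = -3.1983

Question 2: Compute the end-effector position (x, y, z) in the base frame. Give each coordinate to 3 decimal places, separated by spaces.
after link 1: o_1 = (0.0000, -4.0000, 0.0000)
after link 2: o_2 = (1.0000, -4.0000, -4.0000)
after link 3: o_3 = (0.1340, -6.0000, -4.5000)
after link 4: o_4 = (-3.3155, -8.8284, -4.1822)
after link 5: o_5 = (-4.5403, -7.4142, -4.8893)
after link 6: o_6 = (-7.3886, -7.8371, -0.8017)

-7.389 -7.837 -0.802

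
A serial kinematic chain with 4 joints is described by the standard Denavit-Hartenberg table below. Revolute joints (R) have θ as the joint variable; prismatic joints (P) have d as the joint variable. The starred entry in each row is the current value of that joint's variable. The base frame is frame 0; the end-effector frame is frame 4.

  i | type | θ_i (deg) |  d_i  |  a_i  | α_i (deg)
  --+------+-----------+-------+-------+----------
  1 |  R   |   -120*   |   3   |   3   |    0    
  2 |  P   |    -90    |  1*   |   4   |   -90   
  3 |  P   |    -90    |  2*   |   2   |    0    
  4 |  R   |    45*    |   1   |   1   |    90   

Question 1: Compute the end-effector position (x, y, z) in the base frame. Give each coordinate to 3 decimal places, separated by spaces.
after link 1: o_1 = (-1.5000, -2.5981, 3.0000)
after link 2: o_2 = (-4.9641, -0.5981, 4.0000)
after link 3: o_3 = (-5.9641, -2.3301, 6.0000)
after link 4: o_4 = (-7.0765, -2.8426, 6.7071)

-7.076 -2.843 6.707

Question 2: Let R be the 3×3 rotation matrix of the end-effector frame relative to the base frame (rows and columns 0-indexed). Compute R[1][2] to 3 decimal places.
End-effector z-axis (col 2 of R) = (0.6124,-0.3536,0.7071)
R[1][2] = -0.3536

-0.354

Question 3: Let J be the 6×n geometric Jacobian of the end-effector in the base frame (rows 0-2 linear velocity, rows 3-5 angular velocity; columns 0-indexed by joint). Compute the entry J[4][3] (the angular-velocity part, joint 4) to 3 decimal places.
-0.866

axis z_3 = (-0.5000,-0.8660,0.0000); lever o_n−o_3 = (-1.1124,-0.5125,0.7071)
cross product → J_v[:, 3] = (-0.6124,0.3536,-0.7071)
J_ω[:, 3] = z_3
entry J[4][3] = -0.8660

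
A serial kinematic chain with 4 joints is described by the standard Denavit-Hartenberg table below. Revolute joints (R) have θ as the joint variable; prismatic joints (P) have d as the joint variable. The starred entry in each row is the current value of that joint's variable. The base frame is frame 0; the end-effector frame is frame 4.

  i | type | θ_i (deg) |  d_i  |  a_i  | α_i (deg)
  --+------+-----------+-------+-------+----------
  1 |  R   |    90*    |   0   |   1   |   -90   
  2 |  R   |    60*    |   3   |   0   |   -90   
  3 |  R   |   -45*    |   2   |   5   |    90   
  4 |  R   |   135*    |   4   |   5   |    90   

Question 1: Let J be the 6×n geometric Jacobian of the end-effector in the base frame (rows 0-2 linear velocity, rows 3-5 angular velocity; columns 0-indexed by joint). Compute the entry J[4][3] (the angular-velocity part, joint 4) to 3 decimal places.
-0.354

axis z_3 = (-0.7071,-0.3536,0.6124); lever o_n−o_3 = (-0.3284,-5.7261,2.8468)
cross product → J_v[:, 3] = (2.5000,1.8119,3.9328)
J_ω[:, 3] = z_3
entry J[4][3] = -0.3536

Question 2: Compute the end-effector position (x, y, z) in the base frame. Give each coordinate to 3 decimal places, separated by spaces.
-6.864 -4.690 -1.215

after link 1: o_1 = (0.0000, 1.0000, 0.0000)
after link 2: o_2 = (-3.0000, 1.0000, 0.0000)
after link 3: o_3 = (-6.5355, 1.0357, -4.0619)
after link 4: o_4 = (-6.8640, -4.6904, -1.2151)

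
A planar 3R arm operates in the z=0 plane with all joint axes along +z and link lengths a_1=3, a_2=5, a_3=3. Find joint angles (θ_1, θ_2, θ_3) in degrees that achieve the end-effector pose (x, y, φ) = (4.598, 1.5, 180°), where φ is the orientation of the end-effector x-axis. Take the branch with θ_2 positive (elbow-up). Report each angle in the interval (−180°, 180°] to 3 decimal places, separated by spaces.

-7.667 30.004 157.663

wrist centre = target − a_3·(cos φ, sin φ) = (7.5980, 1.5000)
cos θ_2 = (59.9796−3²−5²)/(2·3·5) = 0.8660; θ_2 = 30.0044° (elbow-up)
β = atan2(1.5000,7.5980) = 11.1677°; ψ = atan2(2.5003,7.3299) = 18.8352°
θ_1 = β − ψ = -7.6674°
θ_3 = φ − θ_1 − θ_2 = 157.6630° (wrapped to (-180°,180°])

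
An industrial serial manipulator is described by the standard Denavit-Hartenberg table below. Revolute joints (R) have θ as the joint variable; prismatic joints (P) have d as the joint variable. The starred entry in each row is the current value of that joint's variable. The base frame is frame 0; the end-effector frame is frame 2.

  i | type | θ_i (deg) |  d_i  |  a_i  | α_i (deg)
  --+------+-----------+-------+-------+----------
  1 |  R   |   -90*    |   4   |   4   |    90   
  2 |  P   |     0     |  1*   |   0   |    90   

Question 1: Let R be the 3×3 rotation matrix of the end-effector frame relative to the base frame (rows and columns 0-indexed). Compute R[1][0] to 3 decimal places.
-1.000

End-effector x-axis (col 0 of R) = (0.0000,-1.0000,0.0000)
R[1][0] = -1.0000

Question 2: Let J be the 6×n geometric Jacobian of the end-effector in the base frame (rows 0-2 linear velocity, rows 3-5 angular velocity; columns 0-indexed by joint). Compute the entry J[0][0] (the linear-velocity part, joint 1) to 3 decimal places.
axis z_0 = ẑ; lever o_n−o_0 = (-1.0000,-4.0000,4.0000)
cross product → J_v[:, 0] = (4.0000,-1.0000,0.0000)
J_ω[:, 0] = z_0
entry J[0][0] = 4.0000

4.000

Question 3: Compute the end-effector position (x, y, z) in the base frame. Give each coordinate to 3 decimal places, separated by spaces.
-1.000 -4.000 4.000

after link 1: o_1 = (0.0000, -4.0000, 4.0000)
after link 2: o_2 = (-1.0000, -4.0000, 4.0000)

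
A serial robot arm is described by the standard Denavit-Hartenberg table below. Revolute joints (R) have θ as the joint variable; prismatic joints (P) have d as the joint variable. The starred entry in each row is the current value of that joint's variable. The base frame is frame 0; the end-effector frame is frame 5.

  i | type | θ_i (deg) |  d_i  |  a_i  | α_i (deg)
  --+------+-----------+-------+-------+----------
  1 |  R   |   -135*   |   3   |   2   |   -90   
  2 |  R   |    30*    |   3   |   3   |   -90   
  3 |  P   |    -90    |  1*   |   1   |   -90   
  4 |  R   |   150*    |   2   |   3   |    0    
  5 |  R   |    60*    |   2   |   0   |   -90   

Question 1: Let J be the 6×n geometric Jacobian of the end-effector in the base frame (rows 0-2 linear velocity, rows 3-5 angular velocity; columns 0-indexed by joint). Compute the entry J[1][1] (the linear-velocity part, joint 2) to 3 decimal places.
2.169

axis z_1 = (0.7071,-0.7071,0.0000); lever o_n−o_1 = (-3.4721,-5.4547,-3.0670)
cross product → J_v[:, 1] = (2.1687,2.1687,-6.3122)
J_ω[:, 1] = z_1
entry J[1][1] = 2.1687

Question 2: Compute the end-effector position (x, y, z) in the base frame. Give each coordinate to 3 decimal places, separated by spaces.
-4.886 -6.869 -0.067

after link 1: o_1 = (-1.4142, -1.4142, 3.0000)
after link 2: o_2 = (-1.1300, -5.3727, 1.5000)
after link 3: o_3 = (-0.0694, -5.7262, 0.6340)
after link 4: o_4 = (-3.6615, -5.6442, 0.9330)
after link 5: o_5 = (-4.8863, -6.8689, -0.0670)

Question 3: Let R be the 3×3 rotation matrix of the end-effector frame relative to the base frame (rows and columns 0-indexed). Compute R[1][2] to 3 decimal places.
End-effector z-axis (col 2 of R) = (0.6597,-0.0474,-0.7500)
R[1][2] = -0.0474

-0.047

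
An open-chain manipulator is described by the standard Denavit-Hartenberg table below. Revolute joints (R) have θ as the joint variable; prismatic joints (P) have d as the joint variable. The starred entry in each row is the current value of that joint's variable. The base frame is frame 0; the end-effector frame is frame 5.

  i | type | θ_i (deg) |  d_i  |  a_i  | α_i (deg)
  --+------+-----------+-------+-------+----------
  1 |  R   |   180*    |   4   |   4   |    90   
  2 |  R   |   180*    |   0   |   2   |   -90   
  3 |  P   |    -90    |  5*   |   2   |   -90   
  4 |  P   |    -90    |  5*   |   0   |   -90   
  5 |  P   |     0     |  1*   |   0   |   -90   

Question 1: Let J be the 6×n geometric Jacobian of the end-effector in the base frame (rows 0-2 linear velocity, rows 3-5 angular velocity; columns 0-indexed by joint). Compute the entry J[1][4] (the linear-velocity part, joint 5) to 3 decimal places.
1.000

prismatic axis z_4 = (0.0000,1.0000,0.0000)
J_v[:, 4] = z_4; J_ω[:, 4] = (0,0,0)
entry J[1][4] = 1.0000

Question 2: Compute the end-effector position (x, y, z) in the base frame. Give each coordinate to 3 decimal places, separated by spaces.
3.000 3.000 -1.000

after link 1: o_1 = (-4.0000, 0.0000, 4.0000)
after link 2: o_2 = (-2.0000, 0.0000, 4.0000)
after link 3: o_3 = (-2.0000, 2.0000, -1.0000)
after link 4: o_4 = (3.0000, 2.0000, -1.0000)
after link 5: o_5 = (3.0000, 3.0000, -1.0000)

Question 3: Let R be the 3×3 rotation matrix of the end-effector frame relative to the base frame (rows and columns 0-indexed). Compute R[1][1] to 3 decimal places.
End-effector y-axis (col 1 of R) = (-0.0000,-1.0000,-0.0000)
R[1][1] = -1.0000

-1.000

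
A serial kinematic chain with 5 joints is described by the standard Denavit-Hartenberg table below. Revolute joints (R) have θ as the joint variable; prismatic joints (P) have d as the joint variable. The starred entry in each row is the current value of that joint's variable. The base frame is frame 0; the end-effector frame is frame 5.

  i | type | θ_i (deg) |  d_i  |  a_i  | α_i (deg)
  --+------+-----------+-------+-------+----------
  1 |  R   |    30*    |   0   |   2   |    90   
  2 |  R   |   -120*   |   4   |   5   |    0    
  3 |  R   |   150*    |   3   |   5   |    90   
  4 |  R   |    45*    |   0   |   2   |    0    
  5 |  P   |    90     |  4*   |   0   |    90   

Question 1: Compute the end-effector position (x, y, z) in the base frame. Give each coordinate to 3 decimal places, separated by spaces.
after link 1: o_1 = (1.7321, 1.0000, 0.0000)
after link 2: o_2 = (1.5670, -3.7141, -4.3301)
after link 3: o_3 = (6.8170, -4.1471, -1.8301)
after link 4: o_4 = (8.5848, -4.7595, -1.1230)
after link 5: o_5 = (10.3168, -3.7595, -4.5871)

10.317 -3.759 -4.587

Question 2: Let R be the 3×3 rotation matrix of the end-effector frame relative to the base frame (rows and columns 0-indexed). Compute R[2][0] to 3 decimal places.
End-effector x-axis (col 0 of R) = (-0.1768,-0.9186,-0.3536)
R[2][0] = -0.3536

-0.354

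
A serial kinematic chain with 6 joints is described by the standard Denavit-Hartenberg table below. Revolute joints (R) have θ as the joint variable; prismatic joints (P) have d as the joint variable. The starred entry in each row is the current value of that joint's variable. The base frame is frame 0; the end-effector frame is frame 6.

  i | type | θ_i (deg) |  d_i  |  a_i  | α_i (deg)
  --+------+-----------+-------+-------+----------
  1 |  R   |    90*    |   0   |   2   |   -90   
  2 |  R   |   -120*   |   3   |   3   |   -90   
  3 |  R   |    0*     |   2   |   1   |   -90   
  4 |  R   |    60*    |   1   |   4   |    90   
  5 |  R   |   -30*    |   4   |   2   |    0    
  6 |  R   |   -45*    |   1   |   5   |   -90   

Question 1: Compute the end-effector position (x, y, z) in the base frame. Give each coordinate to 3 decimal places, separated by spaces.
after link 1: o_1 = (0.0000, 2.0000, 0.0000)
after link 2: o_2 = (-3.0000, 0.5000, 2.5981)
after link 3: o_3 = (-3.0000, 1.7321, 4.4641)
after link 4: o_4 = (-2.0000, -2.2679, 4.4641)
after link 5: o_5 = (-3.0000, -4.0000, 8.4641)
after link 6: o_6 = (-7.8296, -5.2941, 9.4641)

-7.830 -5.294 9.464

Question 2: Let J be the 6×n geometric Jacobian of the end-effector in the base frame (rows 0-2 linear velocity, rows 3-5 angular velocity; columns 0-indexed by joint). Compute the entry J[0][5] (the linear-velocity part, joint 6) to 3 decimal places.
1.294

axis z_5 = (0.0000,0.0000,1.0000); lever o_n−o_5 = (-4.8296,-1.2941,1.0000)
cross product → J_v[:, 5] = (1.2941,-4.8296,0.0000)
J_ω[:, 5] = z_5
entry J[0][5] = 1.2941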